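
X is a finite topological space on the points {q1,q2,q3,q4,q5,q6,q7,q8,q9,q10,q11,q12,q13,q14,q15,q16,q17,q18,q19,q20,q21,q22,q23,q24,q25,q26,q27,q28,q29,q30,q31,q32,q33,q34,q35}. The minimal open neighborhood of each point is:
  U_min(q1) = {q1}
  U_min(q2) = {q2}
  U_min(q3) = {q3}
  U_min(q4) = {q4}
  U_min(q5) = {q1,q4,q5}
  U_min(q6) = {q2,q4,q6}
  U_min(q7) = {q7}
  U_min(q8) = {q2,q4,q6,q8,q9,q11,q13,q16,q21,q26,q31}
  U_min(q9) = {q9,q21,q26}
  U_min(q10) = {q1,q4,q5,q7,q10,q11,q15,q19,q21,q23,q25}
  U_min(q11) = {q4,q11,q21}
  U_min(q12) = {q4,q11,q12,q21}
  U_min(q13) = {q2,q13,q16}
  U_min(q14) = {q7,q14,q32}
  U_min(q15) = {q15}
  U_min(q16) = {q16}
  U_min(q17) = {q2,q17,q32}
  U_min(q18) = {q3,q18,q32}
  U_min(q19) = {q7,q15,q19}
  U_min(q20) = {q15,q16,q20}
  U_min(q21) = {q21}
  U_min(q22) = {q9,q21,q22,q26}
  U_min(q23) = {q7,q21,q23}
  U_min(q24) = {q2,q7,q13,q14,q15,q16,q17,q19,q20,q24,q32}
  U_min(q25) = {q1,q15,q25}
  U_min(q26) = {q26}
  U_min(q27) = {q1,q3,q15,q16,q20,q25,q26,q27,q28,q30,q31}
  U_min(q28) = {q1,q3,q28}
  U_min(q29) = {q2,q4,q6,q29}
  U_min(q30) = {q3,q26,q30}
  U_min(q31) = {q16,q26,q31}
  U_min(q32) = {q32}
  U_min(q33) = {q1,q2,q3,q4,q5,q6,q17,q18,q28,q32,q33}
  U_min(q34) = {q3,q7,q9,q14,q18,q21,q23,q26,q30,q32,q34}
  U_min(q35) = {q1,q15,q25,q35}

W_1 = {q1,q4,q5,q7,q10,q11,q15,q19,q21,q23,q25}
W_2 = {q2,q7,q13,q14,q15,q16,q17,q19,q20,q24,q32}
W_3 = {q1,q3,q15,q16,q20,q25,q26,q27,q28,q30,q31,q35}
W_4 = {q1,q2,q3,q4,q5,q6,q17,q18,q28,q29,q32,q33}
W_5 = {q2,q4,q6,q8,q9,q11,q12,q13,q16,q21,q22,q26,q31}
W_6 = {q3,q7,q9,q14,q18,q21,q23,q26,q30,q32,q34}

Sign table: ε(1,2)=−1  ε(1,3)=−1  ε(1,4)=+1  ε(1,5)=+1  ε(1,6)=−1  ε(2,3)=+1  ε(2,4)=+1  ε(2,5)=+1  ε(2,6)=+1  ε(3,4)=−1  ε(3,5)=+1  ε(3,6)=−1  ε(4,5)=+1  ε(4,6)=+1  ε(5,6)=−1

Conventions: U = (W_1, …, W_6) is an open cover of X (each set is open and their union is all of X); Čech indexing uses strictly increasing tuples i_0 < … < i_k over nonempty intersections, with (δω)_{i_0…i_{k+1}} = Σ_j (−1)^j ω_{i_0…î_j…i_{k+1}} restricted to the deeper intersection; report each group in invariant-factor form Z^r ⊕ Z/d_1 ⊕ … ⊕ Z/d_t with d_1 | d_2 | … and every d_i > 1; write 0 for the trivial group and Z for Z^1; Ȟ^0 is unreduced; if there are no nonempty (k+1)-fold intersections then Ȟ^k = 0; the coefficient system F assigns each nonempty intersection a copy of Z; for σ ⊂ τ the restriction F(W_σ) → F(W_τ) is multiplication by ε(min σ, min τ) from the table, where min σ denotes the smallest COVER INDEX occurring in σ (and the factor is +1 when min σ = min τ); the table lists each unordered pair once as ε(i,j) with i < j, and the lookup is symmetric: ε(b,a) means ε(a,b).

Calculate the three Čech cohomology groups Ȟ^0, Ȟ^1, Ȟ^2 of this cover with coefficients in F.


Ȟ^0 ≅ 0; Ȟ^1 ≅ Z/2; Ȟ^2 ≅ Z

cover nerve:
  W12={q7,q15,q19} W13={q1,q15,q25} W14={q1,q4,q5} W15={q4,q11,q21} W16={q7,q21,q23} W23={q15,q16,q20} W24={q2,q17,q32} W25={q2,q13,q16} W26={q7,q14,q32} W34={q1,q3,q28} W35={q16,q26,q31} W36={q3,q26,q30} W45={q2,q4,q6} W46={q3,q18,q32} W56={q9,q21,q26}
  W123={q15} W126={q7} W134={q1} W145={q4} W156={q21} W235={q16} W245={q2} W246={q32} W346={q3} W356={q26}
C dims 6,15,10; δ0: rk 6, SNF 1^5·2; δ1: rk 9, SNF 1^9
Ȟ^0: (6−6)−0=0 ⇒ 0
Ȟ^1: (15−9)−6=0 plus torsion [2] ⇒ Z/2
Ȟ^2: (10−0)−9=1 ⇒ Z


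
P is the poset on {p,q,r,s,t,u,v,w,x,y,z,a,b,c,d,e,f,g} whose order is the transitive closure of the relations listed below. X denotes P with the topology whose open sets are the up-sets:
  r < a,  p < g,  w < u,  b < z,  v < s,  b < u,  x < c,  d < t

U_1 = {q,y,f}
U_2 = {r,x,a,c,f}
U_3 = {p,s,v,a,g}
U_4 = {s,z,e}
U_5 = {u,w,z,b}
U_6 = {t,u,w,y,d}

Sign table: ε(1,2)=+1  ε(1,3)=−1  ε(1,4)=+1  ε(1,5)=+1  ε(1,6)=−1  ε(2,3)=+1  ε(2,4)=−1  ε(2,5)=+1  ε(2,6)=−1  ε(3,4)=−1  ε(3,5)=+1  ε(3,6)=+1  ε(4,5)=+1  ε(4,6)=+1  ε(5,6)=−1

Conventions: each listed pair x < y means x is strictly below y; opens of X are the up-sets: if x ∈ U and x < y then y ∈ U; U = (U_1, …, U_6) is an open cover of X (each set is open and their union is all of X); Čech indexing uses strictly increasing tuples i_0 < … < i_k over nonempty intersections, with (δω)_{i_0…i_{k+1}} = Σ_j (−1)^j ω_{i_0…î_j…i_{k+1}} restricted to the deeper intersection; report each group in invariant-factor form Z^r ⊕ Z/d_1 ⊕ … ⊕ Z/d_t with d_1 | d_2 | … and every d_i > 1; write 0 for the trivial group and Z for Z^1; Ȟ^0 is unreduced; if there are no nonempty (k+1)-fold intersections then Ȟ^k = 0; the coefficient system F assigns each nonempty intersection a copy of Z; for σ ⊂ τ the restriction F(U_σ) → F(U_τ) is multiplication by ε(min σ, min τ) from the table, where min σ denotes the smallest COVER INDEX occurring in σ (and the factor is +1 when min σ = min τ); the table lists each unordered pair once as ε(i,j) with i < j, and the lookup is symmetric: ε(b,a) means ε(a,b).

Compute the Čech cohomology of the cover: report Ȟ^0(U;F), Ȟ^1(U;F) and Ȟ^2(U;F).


intersection data:
  U12={f} U16={y} U23={a} U34={s} U45={z} U56={u,w}
C dims 6,6; δ0: rk 6, SNF 1^5·2
Ȟ^0 = (6 − 6) − 0 = 0, so Ȟ^0 ≅ 0
Ȟ^1 = (6 − 0) − 6 = 0 plus torsion [2], so Ȟ^1 ≅ Z/2
Ȟ^2 = (0 − 0) − 0 = 0, so Ȟ^2 ≅ 0

Ȟ^0 = 0, Ȟ^1 = Z/2, Ȟ^2 = 0


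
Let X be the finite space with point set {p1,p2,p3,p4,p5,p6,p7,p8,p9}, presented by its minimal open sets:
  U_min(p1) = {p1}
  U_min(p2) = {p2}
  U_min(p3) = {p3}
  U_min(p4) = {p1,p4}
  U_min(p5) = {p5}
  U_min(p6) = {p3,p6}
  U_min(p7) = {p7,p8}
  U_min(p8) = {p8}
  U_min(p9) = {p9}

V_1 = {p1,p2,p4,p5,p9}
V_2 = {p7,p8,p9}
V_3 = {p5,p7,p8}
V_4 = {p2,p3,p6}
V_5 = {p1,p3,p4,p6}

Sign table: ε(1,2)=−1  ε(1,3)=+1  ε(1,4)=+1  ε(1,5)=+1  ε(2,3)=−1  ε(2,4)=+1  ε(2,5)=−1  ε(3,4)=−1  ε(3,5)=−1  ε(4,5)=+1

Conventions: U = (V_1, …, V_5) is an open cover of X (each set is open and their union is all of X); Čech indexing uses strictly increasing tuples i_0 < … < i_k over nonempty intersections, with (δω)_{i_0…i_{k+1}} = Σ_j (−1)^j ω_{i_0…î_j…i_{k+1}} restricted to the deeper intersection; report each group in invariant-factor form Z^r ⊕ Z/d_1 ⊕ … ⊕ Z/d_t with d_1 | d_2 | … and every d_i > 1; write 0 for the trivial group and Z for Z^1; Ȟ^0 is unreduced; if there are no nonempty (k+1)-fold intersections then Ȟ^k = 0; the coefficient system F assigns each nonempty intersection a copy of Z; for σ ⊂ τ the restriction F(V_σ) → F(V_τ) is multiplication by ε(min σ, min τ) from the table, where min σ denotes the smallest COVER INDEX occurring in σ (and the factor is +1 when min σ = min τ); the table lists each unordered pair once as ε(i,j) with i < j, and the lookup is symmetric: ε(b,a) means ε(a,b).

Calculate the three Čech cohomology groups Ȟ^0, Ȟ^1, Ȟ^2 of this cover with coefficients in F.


Ȟ^0(U;F) ≅ Z; Ȟ^1(U;F) ≅ Z^2; Ȟ^2(U;F) ≅ 0

cover nerve:
  V12={p9} V13={p5} V14={p2} V15={p1,p4} V23={p7,p8} V45={p3,p6}
C dims 5,6; δ0: rk 4, SNF 1^4
Ȟ^0: (5−4)−0=1 ⇒ Z
Ȟ^1: (6−0)−4=2 ⇒ Z^2
Ȟ^2: (0−0)−0=0 ⇒ 0


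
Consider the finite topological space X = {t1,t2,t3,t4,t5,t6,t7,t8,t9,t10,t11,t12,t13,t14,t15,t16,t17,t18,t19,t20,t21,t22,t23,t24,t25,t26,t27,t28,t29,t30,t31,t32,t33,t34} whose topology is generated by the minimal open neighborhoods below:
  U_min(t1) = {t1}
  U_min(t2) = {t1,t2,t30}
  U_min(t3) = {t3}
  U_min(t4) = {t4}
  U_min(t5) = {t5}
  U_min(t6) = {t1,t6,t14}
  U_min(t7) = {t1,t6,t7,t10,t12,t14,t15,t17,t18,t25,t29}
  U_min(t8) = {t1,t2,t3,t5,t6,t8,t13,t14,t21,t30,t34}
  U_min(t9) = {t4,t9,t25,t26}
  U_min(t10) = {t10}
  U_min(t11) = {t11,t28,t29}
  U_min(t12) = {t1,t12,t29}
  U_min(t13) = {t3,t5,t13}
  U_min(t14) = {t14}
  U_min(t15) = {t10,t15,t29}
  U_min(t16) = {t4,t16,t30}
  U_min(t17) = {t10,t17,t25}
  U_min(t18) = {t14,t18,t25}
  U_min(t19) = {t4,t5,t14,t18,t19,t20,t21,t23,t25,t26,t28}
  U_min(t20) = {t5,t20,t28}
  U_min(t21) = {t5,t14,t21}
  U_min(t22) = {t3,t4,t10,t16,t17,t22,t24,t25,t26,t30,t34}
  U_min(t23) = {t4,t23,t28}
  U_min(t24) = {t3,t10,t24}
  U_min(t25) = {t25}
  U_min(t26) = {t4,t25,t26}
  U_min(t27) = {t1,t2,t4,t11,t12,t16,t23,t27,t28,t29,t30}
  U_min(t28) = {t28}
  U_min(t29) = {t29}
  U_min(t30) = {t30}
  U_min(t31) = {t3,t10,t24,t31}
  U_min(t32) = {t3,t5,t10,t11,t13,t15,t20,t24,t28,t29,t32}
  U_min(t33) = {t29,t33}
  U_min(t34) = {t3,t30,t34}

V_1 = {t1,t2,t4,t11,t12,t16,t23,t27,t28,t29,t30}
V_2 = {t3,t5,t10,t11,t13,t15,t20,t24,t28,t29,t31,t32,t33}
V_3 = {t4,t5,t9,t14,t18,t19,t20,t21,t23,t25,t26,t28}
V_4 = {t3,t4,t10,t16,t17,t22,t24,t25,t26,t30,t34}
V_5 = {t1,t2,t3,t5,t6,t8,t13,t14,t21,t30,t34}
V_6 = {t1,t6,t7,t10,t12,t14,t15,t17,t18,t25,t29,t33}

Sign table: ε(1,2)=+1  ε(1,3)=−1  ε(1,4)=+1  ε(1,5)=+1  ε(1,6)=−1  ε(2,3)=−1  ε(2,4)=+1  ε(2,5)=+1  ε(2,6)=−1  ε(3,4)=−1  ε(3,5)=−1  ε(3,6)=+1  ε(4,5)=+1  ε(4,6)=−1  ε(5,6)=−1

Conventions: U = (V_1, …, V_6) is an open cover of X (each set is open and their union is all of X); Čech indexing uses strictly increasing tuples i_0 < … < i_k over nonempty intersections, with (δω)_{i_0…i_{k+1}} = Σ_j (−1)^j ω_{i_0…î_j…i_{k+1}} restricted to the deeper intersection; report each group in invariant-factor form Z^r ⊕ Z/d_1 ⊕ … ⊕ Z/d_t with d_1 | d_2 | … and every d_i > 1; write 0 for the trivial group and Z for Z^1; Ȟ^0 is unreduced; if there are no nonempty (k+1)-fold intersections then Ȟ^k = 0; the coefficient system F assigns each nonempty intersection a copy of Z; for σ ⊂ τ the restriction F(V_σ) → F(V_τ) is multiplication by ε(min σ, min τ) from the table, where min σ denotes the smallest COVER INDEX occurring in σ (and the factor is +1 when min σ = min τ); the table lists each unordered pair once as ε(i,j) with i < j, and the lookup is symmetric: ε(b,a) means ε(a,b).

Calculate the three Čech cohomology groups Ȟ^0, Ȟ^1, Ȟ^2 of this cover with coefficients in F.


nonempty intersections:
  V12={t11,t28,t29} V13={t4,t23,t28} V14={t4,t16,t30} V15={t1,t2,t30} V16={t1,t12,t29} V23={t5,t20,t28} V24={t3,t10,t24} V25={t3,t5,t13} V26={t10,t15,t29,t33} V34={t4,t25,t26} V35={t5,t14,t21} V36={t14,t18,t25} V45={t3,t30,t34} V46={t10,t17,t25} V56={t1,t6,t14}
  V123={t28} V126={t29} V134={t4} V145={t30} V156={t1} V235={t5} V245={t3} V246={t10} V346={t25} V356={t14}
C dims 6,15,10; δ0: rk 5, SNF 1^5; δ1: rk 10, SNF 1^9·2
Ȟ^0: (6−5)−0=1 ⇒ Z
Ȟ^1: (15−10)−5=0 ⇒ 0
Ȟ^2: (10−0)−10=0 plus torsion [2] ⇒ Z/2

Ȟ^0 = Z,  Ȟ^1 = 0,  Ȟ^2 = Z/2


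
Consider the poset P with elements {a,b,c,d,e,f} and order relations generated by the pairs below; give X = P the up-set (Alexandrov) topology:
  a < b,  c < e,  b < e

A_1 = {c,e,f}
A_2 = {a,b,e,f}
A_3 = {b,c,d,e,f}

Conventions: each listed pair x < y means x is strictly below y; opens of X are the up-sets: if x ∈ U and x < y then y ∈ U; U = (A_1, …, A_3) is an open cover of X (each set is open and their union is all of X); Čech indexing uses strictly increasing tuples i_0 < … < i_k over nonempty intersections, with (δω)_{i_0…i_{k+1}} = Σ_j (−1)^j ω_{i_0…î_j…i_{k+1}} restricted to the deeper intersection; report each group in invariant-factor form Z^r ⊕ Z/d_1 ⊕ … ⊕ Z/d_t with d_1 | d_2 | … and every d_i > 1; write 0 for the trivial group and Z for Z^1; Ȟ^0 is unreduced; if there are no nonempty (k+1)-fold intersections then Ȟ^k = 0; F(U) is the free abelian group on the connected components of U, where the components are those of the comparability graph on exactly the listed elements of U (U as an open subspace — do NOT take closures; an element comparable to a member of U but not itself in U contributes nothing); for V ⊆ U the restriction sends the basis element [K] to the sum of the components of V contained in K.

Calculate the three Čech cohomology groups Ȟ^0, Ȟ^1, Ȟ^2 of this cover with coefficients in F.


Ȟ^0(U;F) ≅ Z^3, Ȟ^1(U;F) ≅ 0, Ȟ^2(U;F) ≅ 0

nerve of the cover:
  A12={e,f} A13={c,e,f} A23={b,e,f}
  A123={e,f}
components per intersection:
  A1: {c,e} {f}
  A2: {a,b,e} {f}
  A3: {b,c,e} {d} {f}
  A12: {e} {f}
  A13: {c,e} {f}
  A23: {b,e} {f}
  A123: {e} {f}
C dims 7,6,2; δ0: rk 4, SNF 1^4; δ1: rk 2, SNF 1^2
Ȟ^0 = (7 − 4) − 0 = 3, so Ȟ^0 ≅ Z^3
Ȟ^1 = (6 − 2) − 4 = 0, so Ȟ^1 ≅ 0
Ȟ^2 = (2 − 0) − 2 = 0, so Ȟ^2 ≅ 0


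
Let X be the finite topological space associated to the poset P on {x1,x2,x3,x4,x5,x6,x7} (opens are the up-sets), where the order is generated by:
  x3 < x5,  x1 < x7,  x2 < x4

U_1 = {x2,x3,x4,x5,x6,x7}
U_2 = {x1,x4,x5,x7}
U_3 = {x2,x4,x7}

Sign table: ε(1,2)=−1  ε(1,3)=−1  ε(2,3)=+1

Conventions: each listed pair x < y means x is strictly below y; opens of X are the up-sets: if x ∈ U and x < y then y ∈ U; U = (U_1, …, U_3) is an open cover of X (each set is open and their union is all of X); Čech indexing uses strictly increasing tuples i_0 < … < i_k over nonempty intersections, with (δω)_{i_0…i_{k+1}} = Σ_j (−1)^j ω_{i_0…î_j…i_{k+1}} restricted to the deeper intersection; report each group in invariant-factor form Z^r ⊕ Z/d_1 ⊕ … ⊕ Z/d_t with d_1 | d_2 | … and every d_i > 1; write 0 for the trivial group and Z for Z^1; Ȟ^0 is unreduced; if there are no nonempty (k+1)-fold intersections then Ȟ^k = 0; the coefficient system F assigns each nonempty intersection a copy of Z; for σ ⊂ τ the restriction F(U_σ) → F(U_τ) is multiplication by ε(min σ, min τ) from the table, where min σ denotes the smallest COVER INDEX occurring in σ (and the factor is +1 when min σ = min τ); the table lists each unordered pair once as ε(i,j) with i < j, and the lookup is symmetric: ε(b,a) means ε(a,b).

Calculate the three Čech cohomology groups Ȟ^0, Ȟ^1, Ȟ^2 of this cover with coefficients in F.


cover nerve:
  U12={x4,x5,x7} U13={x2,x4,x7} U23={x4,x7}
  U123={x4,x7}
C dims 3,3,1; δ0: rk 2, SNF 1^2; δ1: rk 1, SNF 1^1
Ȟ^0: (3−2)−0=1 ⇒ Z
Ȟ^1: (3−1)−2=0 ⇒ 0
Ȟ^2: (1−0)−1=0 ⇒ 0

Ȟ^0(U;F) ≅ Z; Ȟ^1(U;F) ≅ 0; Ȟ^2(U;F) ≅ 0


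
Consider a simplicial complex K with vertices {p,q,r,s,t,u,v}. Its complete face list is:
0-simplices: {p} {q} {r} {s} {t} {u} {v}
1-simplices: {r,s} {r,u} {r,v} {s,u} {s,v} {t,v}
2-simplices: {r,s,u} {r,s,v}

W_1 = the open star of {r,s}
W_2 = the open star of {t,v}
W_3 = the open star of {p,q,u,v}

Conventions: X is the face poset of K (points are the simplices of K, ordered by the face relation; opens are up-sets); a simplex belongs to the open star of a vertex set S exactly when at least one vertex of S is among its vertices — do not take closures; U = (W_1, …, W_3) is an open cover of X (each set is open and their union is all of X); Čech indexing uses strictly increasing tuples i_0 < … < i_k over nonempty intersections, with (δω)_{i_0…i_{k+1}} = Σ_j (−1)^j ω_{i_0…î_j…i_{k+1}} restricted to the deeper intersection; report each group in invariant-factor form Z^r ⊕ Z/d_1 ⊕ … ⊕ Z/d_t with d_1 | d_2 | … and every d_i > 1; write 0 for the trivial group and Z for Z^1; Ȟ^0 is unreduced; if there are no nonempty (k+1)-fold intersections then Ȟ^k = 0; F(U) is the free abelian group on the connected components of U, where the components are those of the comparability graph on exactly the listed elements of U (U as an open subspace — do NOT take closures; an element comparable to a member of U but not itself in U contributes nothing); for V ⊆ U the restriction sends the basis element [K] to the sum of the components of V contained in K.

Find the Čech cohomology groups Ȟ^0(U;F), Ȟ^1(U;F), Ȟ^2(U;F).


nonempty intersections:
  W1={{r},{s},{r,s},{r,u},{r,v},{s,u},{s,v},{r,s,u},{r,s,v}} W2={{t},{v},{r,v},{s,v},{t,v},{r,s,v}} W3={{p},{q},{u},{v},{r,u},{r,v},{s,u},{s,v},{t,v},{r,s,u},{r,s,v}}
  W12={{r,v},{s,v},{r,s,v}} W13={{r,u},{r,v},{s,u},{s,v},{r,s,u},{r,s,v}} W23={{v},{r,v},{s,v},{t,v},{r,s,v}}
  W123={{r,v},{s,v},{r,s,v}}
components per intersection:
  W1: {{r},{s},{r,s},{r,u},{r,v},{s,u},{s,v},{r,s,u},{r,s,v}}
  W2: {{t},{v},{r,v},{s,v},{t,v},{r,s,v}}
  W3: {{p}} {{q}} {{u},{r,u},{s,u},{r,s,u}} {{v},{r,v},{s,v},{t,v},{r,s,v}}
  W12: {{r,v},{s,v},{r,s,v}}
  W13: {{r,u},{s,u},{r,s,u}} {{r,v},{s,v},{r,s,v}}
  W23: {{v},{r,v},{s,v},{t,v},{r,s,v}}
  W123: {{r,v},{s,v},{r,s,v}}
C dims 6,4,1; δ0: rk 3, SNF 1^3; δ1: rk 1, SNF 1^1
Ȟ^0: (6−3)−0=3 ⇒ Z^3
Ȟ^1: (4−1)−3=0 ⇒ 0
Ȟ^2: (1−0)−1=0 ⇒ 0

Ȟ^0(U;F) ≅ Z^3,  Ȟ^1(U;F) ≅ 0,  Ȟ^2(U;F) ≅ 0


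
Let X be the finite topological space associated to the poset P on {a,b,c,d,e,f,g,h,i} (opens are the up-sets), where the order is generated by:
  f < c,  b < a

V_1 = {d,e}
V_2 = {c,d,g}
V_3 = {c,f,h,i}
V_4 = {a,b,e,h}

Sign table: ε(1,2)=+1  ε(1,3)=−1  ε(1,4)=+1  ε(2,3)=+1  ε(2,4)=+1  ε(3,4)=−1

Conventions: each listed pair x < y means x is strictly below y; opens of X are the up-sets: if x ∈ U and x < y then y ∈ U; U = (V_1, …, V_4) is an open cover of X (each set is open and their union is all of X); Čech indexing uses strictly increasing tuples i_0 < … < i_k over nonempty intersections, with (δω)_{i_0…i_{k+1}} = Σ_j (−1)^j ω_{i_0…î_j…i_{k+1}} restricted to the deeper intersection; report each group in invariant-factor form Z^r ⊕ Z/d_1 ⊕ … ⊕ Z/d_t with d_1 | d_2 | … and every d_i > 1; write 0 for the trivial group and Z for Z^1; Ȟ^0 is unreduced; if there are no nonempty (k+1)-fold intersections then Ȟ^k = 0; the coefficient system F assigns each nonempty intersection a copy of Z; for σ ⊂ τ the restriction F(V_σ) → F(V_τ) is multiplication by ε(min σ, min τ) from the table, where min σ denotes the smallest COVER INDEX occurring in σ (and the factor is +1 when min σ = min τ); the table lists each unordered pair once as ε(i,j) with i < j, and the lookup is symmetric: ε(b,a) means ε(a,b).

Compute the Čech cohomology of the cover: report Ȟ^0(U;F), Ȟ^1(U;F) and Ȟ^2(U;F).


Ȟ^0 ≅ 0, Ȟ^1 ≅ Z/2 and Ȟ^2 ≅ 0

nerve of the cover:
  V12={d} V14={e} V23={c} V34={h}
C dims 4,4; δ0: rk 4, SNF 1^3·2
Ȟ^0 = (4 − 4) − 0 = 0, so Ȟ^0 ≅ 0
Ȟ^1 = (4 − 0) − 4 = 0 plus torsion [2], so Ȟ^1 ≅ Z/2
Ȟ^2 = (0 − 0) − 0 = 0, so Ȟ^2 ≅ 0


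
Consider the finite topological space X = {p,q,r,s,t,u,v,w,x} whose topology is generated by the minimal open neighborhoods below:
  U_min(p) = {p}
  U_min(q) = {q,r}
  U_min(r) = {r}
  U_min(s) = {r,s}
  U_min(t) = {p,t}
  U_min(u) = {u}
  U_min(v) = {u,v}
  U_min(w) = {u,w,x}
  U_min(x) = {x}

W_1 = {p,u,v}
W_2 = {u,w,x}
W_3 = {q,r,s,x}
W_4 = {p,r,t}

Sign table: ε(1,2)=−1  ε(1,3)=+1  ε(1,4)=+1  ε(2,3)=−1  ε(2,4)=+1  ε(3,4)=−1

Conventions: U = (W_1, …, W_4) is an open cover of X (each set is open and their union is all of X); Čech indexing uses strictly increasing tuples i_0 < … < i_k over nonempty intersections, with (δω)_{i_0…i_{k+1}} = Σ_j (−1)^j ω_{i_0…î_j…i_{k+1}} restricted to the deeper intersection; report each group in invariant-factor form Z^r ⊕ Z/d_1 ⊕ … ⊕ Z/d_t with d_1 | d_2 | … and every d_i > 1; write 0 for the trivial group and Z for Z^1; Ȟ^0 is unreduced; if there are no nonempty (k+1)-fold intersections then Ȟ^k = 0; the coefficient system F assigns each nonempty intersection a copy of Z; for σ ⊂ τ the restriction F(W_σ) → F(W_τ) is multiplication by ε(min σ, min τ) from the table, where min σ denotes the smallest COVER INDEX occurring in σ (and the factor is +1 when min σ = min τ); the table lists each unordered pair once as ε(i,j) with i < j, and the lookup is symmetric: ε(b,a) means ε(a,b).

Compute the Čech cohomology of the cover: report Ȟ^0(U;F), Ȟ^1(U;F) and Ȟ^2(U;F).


nonempty intersections:
  W12={u} W14={p} W23={x} W34={r}
C dims 4,4; δ0: rk 4, SNF 1^3·2
Ȟ^0: (4−4)−0=0 ⇒ 0
Ȟ^1: (4−0)−4=0 plus torsion [2] ⇒ Z/2
Ȟ^2: (0−0)−0=0 ⇒ 0

Ȟ^0(U;F) ≅ 0,  Ȟ^1(U;F) ≅ Z/2,  Ȟ^2(U;F) ≅ 0


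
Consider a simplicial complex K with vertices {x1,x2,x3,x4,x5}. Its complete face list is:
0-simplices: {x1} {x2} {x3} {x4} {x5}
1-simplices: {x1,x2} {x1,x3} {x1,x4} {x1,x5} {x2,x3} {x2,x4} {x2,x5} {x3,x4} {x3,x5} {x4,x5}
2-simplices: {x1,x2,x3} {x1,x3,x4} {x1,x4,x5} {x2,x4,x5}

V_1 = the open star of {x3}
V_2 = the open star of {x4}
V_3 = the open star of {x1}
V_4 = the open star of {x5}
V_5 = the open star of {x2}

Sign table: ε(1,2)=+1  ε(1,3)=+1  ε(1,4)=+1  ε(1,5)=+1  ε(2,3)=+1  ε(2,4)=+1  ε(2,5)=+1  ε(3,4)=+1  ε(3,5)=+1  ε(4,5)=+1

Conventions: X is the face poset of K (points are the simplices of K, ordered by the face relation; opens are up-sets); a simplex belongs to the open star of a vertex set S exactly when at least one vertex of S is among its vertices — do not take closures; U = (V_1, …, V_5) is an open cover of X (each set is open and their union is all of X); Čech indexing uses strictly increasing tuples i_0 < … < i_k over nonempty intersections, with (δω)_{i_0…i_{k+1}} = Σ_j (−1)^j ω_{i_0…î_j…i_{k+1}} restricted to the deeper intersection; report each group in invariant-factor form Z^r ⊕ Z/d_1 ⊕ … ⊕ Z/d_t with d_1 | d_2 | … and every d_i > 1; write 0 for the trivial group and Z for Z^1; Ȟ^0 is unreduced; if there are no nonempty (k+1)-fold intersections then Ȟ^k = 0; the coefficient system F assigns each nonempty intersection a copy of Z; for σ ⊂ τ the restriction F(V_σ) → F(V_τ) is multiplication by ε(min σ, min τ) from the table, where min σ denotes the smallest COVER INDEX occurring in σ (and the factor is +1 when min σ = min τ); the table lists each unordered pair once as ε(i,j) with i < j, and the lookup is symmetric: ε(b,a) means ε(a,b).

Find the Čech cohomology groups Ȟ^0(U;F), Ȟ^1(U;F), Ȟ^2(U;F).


Ȟ^0 ≅ Z; Ȟ^1 ≅ Z^2; Ȟ^2 ≅ 0

nerve of the cover:
  V1={{x3},{x1,x3},{x2,x3},{x3,x4},{x3,x5},{x1,x2,x3},{x1,x3,x4}} V2={{x4},{x1,x4},{x2,x4},{x3,x4},{x4,x5},{x1,x3,x4},{x1,x4,x5},{x2,x4,x5}} V3={{x1},{x1,x2},{x1,x3},{x1,x4},{x1,x5},{x1,x2,x3},{x1,x3,x4},{x1,x4,x5}} V4={{x5},{x1,x5},{x2,x5},{x3,x5},{x4,x5},{x1,x4,x5},{x2,x4,x5}} V5={{x2},{x1,x2},{x2,x3},{x2,x4},{x2,x5},{x1,x2,x3},{x2,x4,x5}}
  V12={{x3,x4},{x1,x3,x4}} V13={{x1,x3},{x1,x2,x3},{x1,x3,x4}} V14={{x3,x5}} V15={{x2,x3},{x1,x2,x3}} V23={{x1,x4},{x1,x3,x4},{x1,x4,x5}} V24={{x4,x5},{x1,x4,x5},{x2,x4,x5}} V25={{x2,x4},{x2,x4,x5}} V34={{x1,x5},{x1,x4,x5}} V35={{x1,x2},{x1,x2,x3}} V45={{x2,x5},{x2,x4,x5}}
  V123={{x1,x3,x4}} V135={{x1,x2,x3}} V234={{x1,x4,x5}} V245={{x2,x4,x5}}
C dims 5,10,4; δ0: rk 4, SNF 1^4; δ1: rk 4, SNF 1^4
Ȟ^0 = (5 − 4) − 0 = 1, so Ȟ^0 ≅ Z
Ȟ^1 = (10 − 4) − 4 = 2, so Ȟ^1 ≅ Z^2
Ȟ^2 = (4 − 0) − 4 = 0, so Ȟ^2 ≅ 0


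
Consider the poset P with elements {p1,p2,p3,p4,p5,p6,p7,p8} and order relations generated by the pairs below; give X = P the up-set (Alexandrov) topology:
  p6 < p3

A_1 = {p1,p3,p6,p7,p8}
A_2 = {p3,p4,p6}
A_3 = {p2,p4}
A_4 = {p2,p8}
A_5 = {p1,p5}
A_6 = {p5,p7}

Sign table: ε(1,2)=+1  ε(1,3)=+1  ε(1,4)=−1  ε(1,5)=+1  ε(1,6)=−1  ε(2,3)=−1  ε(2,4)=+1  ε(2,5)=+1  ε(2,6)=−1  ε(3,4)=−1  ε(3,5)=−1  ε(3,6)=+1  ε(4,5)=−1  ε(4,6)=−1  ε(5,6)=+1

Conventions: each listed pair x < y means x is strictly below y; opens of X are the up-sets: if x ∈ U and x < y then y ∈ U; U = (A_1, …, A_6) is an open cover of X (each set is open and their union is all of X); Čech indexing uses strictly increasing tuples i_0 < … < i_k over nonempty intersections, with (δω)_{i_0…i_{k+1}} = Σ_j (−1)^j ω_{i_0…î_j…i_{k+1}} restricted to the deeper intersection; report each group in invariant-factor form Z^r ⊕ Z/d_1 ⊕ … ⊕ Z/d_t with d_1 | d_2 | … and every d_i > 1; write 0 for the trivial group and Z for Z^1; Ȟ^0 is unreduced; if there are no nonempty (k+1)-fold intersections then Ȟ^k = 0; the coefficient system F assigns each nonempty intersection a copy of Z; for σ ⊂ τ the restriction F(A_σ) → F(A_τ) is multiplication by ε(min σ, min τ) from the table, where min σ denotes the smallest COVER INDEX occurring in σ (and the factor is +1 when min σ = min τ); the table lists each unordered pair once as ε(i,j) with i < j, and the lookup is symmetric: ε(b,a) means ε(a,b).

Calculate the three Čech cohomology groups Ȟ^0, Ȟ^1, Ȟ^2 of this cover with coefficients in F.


nerve of the cover:
  A12={p3,p6} A14={p8} A15={p1} A16={p7} A23={p4} A34={p2} A56={p5}
C dims 6,7; δ0: rk 6, SNF 1^5·2
Ȟ^0 = (6 − 6) − 0 = 0, so Ȟ^0 ≅ 0
Ȟ^1 = (7 − 0) − 6 = 1 plus torsion [2], so Ȟ^1 ≅ Z ⊕ Z/2
Ȟ^2 = (0 − 0) − 0 = 0, so Ȟ^2 ≅ 0

Ȟ^0 ≅ 0, Ȟ^1 ≅ Z ⊕ Z/2, Ȟ^2 ≅ 0


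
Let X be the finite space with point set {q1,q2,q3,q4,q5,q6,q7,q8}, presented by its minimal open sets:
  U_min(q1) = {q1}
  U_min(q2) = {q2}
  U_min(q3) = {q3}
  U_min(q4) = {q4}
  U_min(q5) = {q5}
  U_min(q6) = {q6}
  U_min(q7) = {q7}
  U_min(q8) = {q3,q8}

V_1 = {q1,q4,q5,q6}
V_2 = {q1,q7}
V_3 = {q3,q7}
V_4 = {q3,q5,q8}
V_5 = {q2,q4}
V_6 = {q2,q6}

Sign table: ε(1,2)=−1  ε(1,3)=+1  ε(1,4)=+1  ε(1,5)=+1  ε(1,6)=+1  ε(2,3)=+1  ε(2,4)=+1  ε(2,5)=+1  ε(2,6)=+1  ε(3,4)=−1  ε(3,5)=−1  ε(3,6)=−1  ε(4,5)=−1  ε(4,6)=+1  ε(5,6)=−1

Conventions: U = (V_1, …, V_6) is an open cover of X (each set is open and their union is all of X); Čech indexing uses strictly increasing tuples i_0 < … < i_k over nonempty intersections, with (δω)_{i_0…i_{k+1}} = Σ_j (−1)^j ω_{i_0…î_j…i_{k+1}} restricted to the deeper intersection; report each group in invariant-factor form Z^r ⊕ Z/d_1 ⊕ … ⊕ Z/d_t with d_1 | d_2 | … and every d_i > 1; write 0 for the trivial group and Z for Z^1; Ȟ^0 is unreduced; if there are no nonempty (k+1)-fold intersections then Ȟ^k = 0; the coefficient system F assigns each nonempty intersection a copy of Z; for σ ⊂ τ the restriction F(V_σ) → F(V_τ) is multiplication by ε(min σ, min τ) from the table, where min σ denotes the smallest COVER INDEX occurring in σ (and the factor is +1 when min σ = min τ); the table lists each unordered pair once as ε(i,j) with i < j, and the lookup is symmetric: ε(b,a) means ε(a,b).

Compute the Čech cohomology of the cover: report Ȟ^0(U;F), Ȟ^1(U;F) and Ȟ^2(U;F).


Ȟ^0 ≅ 0,  Ȟ^1 ≅ Z ⊕ Z/2,  Ȟ^2 ≅ 0

nonempty overlaps:
  V12={q1} V14={q5} V15={q4} V16={q6} V23={q7} V34={q3} V56={q2}
C dims 6,7; δ0: rk 6, SNF 1^5·2
degree 0: 6−6−0 = 0 → Ȟ^0 ≅ 0
degree 1: 7−0−6 = 1 plus torsion [2] → Ȟ^1 ≅ Z ⊕ Z/2
degree 2: 0−0−0 = 0 → Ȟ^2 ≅ 0


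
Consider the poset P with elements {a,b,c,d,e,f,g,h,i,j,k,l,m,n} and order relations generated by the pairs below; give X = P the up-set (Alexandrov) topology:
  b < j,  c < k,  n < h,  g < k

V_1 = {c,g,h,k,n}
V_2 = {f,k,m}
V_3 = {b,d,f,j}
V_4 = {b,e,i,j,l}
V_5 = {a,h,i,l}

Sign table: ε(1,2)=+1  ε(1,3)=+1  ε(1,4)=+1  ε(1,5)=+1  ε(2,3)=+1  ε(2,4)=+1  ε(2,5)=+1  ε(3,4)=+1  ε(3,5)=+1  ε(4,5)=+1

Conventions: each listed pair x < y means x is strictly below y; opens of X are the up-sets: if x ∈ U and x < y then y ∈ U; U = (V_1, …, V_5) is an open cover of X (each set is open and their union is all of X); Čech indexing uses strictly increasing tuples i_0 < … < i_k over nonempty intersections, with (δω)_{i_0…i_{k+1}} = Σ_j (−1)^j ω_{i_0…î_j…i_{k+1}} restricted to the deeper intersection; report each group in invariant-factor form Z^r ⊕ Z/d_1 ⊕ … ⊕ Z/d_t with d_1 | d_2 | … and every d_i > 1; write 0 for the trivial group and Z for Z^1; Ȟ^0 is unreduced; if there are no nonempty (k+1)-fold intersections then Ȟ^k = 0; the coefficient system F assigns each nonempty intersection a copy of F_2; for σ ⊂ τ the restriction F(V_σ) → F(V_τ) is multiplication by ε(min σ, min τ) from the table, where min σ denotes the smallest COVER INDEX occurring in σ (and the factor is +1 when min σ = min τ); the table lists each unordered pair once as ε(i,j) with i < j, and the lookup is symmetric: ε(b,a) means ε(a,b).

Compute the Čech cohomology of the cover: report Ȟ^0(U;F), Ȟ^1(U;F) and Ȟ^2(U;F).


Ȟ^0 = Z/2, Ȟ^1 = Z/2 and Ȟ^2 = 0

intersection data:
  V12={k} V15={h} V23={f} V34={b,j} V45={i,l}
C dims 5,5; δ0: rk_F2 4
Ȟ^0 = (5 − 4) − 0 = 1, so Ȟ^0 ≅ Z/2
Ȟ^1 = (5 − 0) − 4 = 1, so Ȟ^1 ≅ Z/2
Ȟ^2 = (0 − 0) − 0 = 0, so Ȟ^2 ≅ 0


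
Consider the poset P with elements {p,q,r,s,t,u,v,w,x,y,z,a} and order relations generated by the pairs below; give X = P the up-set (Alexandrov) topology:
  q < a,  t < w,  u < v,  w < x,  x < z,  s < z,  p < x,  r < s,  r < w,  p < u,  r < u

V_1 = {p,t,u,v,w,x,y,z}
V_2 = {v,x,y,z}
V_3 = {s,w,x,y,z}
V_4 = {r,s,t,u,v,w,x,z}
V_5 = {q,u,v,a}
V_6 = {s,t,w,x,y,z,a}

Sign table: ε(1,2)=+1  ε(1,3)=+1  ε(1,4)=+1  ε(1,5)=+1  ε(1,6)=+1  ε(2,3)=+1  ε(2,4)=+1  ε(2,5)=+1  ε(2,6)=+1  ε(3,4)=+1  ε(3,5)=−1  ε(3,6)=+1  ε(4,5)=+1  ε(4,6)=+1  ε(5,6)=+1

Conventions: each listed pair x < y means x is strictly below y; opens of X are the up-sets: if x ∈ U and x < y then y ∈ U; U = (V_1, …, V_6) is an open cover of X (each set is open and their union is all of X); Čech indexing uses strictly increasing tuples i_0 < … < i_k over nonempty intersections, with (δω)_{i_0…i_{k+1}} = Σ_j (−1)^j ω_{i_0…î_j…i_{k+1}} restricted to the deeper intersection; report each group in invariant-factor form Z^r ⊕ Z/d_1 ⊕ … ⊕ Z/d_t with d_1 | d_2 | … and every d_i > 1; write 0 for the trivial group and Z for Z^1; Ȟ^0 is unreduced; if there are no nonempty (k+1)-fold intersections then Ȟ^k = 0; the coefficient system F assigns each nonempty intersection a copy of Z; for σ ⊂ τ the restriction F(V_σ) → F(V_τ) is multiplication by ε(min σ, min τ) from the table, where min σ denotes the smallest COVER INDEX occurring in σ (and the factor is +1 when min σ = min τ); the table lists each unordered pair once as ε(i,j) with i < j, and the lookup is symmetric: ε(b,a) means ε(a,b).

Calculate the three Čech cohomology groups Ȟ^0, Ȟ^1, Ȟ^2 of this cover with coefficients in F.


nonempty intersections:
  V12={v,x,y,z} V13={w,x,y,z} V14={t,u,v,w,x,z} V15={u,v} V16={t,w,x,y,z} V23={x,y,z} V24={v,x,z} V25={v} V26={x,y,z} V34={s,w,x,z} V36={s,w,x,y,z} V45={u,v} V46={s,t,w,x,z} V56={a}
  V123={x,y,z} V124={v,x,z} V125={v} V126={x,y,z} V134={w,x,z} V136={w,x,y,z} V145={u,v} V146={t,w,x,z} V234={x,z} V236={x,y,z} V245={v} V246={x,z} V346={s,w,x,z}
  V1234={x,z} V1236={x,y,z} V1245={v} V1246={x,z} V1346={w,x,z} V2346={x,z}
  V12346={x,z}
C dims 6,14,13,6; δ0: rk 5, SNF 1^5; δ1: rk 8, SNF 1^8; δ2: rk 5, SNF 1^5
Ȟ^0: (6−5)−0=1 ⇒ Z
Ȟ^1: (14−8)−5=1 ⇒ Z
Ȟ^2: (13−5)−8=0 ⇒ 0

Ȟ^0 ≅ Z,  Ȟ^1 ≅ Z,  Ȟ^2 ≅ 0


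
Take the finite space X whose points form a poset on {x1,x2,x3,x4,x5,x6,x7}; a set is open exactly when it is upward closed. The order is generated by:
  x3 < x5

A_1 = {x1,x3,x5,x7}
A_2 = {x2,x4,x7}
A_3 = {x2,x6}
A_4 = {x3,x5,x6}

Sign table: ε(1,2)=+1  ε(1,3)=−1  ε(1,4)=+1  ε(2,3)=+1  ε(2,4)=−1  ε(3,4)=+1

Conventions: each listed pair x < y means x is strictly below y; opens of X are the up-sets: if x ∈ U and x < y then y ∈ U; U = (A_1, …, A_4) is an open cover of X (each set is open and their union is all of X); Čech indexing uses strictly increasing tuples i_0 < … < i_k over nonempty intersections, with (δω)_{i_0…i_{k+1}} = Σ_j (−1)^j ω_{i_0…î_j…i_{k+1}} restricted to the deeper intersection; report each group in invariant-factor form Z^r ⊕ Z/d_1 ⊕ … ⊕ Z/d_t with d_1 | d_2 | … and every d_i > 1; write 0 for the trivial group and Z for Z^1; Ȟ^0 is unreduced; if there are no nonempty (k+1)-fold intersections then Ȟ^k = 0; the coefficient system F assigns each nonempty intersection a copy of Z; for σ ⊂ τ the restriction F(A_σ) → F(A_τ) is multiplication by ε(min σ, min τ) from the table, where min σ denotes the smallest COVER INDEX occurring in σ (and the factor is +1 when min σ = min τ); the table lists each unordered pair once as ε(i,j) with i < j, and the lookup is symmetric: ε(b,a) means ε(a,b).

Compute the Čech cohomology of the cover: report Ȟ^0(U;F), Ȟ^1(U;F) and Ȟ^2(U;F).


Ȟ^0(U;F) ≅ Z, Ȟ^1(U;F) ≅ Z, Ȟ^2(U;F) ≅ 0

cover nerve:
  A12={x7} A14={x3,x5} A23={x2} A34={x6}
C dims 4,4; δ0: rk 3, SNF 1^3
Ȟ^0: (4−3)−0=1 ⇒ Z
Ȟ^1: (4−0)−3=1 ⇒ Z
Ȟ^2: (0−0)−0=0 ⇒ 0


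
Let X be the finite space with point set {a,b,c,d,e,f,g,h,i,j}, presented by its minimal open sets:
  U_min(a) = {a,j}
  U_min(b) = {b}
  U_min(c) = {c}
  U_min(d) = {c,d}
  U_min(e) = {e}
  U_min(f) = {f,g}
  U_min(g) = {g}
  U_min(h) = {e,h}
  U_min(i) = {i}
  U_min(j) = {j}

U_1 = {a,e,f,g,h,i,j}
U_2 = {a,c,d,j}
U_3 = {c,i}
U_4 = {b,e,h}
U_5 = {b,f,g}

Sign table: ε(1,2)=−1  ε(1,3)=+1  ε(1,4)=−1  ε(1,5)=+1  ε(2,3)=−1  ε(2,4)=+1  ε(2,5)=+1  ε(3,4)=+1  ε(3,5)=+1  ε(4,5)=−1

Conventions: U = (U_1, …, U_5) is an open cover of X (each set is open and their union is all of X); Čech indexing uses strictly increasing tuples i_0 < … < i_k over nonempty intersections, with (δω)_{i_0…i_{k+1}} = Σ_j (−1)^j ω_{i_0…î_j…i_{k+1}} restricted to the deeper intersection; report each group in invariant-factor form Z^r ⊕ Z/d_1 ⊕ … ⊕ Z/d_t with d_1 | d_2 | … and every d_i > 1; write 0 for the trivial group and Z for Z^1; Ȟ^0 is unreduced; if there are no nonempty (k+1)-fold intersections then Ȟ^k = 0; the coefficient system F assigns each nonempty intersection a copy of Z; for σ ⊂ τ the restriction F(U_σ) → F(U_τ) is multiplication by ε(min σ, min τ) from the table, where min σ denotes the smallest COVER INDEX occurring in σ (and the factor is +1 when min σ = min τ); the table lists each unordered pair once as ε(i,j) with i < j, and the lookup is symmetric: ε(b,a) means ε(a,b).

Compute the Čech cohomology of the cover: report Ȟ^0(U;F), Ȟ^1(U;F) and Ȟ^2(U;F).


intersection data:
  U12={a,j} U13={i} U14={e,h} U15={f,g} U23={c} U45={b}
C dims 5,6; δ0: rk 4, SNF 1^4
Ȟ^0 = (5 − 4) − 0 = 1, so Ȟ^0 ≅ Z
Ȟ^1 = (6 − 0) − 4 = 2, so Ȟ^1 ≅ Z^2
Ȟ^2 = (0 − 0) − 0 = 0, so Ȟ^2 ≅ 0

Ȟ^0 = Z; Ȟ^1 = Z^2; Ȟ^2 = 0


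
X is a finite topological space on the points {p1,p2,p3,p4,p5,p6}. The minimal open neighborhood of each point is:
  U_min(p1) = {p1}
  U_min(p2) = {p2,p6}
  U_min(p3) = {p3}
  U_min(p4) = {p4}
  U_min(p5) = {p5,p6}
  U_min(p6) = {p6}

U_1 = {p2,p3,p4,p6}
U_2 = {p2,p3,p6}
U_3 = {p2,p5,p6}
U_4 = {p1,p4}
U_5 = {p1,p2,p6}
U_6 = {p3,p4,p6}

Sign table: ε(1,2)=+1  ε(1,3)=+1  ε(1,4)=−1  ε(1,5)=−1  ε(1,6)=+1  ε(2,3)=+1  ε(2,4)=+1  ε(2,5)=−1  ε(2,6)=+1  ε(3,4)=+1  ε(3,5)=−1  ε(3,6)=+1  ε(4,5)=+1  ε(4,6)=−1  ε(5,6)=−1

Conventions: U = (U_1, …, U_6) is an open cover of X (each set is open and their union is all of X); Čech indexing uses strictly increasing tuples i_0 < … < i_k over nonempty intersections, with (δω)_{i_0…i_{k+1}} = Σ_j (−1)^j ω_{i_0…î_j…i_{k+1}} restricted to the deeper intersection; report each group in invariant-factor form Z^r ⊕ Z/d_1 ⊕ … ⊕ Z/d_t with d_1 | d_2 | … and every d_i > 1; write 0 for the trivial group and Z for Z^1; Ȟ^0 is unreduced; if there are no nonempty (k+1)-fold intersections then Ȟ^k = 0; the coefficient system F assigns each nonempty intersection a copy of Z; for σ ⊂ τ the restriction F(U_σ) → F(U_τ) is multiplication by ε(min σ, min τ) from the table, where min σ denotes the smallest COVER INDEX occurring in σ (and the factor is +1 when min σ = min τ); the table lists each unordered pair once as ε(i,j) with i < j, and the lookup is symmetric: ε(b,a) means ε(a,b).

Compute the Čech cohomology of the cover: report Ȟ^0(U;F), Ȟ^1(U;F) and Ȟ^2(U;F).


Ȟ^0 = Z, Ȟ^1 = Z, Ȟ^2 = 0

nonempty intersections:
  U12={p2,p3,p6} U13={p2,p6} U14={p4} U15={p2,p6} U16={p3,p4,p6} U23={p2,p6} U25={p2,p6} U26={p3,p6} U35={p2,p6} U36={p6} U45={p1} U46={p4} U56={p6}
  U123={p2,p6} U125={p2,p6} U126={p3,p6} U135={p2,p6} U136={p6} U146={p4} U156={p6} U235={p2,p6} U236={p6} U256={p6} U356={p6}
  U1235={p2,p6} U1236={p6} U1256={p6} U1356={p6} U2356={p6}
  U12356={p6}
C dims 6,13,11,5; δ0: rk 5, SNF 1^5; δ1: rk 7, SNF 1^7; δ2: rk 4, SNF 1^4
Ȟ^0: (6−5)−0=1 ⇒ Z
Ȟ^1: (13−7)−5=1 ⇒ Z
Ȟ^2: (11−4)−7=0 ⇒ 0


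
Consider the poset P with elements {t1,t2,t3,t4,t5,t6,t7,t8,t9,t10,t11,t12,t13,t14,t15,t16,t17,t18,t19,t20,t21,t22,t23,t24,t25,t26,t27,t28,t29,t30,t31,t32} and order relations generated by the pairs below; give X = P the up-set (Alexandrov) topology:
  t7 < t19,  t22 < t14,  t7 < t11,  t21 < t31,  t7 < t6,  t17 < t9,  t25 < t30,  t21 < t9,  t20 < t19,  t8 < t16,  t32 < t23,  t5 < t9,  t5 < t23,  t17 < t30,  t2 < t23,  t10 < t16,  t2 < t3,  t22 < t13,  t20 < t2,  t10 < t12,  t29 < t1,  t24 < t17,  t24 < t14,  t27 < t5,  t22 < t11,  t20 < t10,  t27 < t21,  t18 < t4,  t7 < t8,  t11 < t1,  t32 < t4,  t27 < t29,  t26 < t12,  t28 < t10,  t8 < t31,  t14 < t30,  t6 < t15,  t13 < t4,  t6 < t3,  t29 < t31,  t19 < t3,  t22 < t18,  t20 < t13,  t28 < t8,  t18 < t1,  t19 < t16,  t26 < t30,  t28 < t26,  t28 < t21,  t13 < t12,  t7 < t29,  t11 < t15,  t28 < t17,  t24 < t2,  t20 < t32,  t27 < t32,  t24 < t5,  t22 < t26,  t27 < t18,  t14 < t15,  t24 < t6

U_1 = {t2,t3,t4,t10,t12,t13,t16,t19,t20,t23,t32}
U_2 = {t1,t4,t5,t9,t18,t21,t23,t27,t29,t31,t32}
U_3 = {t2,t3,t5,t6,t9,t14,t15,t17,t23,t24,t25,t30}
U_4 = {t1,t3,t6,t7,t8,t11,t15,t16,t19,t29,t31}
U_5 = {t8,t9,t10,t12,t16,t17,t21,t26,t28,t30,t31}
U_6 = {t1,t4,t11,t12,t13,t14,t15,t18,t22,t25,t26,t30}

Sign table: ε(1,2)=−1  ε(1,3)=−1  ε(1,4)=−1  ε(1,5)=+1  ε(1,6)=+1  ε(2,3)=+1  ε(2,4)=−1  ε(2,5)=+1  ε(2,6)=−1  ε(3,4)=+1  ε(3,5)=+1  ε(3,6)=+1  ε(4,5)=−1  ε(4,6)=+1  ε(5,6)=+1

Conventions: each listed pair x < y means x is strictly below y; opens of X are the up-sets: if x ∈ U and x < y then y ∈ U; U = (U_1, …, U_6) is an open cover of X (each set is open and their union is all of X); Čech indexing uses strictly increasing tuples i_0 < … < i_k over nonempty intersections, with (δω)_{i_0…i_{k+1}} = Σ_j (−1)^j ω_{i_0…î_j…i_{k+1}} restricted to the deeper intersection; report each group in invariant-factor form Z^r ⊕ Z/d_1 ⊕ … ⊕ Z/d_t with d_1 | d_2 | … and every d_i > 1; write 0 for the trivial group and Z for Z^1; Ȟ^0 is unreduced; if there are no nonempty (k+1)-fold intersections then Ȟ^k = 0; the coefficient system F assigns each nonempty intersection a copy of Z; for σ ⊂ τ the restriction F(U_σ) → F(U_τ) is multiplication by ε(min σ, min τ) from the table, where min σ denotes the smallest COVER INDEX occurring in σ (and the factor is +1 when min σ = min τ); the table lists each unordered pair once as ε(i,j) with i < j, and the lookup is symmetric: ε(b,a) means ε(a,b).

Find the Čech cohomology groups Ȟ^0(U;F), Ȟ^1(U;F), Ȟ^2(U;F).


Ȟ^0 = 0, Ȟ^1 = Z/2 and Ȟ^2 = Z

intersection data:
  U12={t4,t23,t32} U13={t2,t3,t23} U14={t3,t16,t19} U15={t10,t12,t16} U16={t4,t12,t13} U23={t5,t9,t23} U24={t1,t29,t31} U25={t9,t21,t31} U26={t1,t4,t18} U34={t3,t6,t15} U35={t9,t17,t30} U36={t14,t15,t25,t30} U45={t8,t16,t31} U46={t1,t11,t15} U56={t12,t26,t30}
  U123={t23} U126={t4} U134={t3} U145={t16} U156={t12} U235={t9} U245={t31} U246={t1} U346={t15} U356={t30}
C dims 6,15,10; δ0: rk 6, SNF 1^5·2; δ1: rk 9, SNF 1^9
Ȟ^0 = (6 − 6) − 0 = 0, so Ȟ^0 ≅ 0
Ȟ^1 = (15 − 9) − 6 = 0 plus torsion [2], so Ȟ^1 ≅ Z/2
Ȟ^2 = (10 − 0) − 9 = 1, so Ȟ^2 ≅ Z


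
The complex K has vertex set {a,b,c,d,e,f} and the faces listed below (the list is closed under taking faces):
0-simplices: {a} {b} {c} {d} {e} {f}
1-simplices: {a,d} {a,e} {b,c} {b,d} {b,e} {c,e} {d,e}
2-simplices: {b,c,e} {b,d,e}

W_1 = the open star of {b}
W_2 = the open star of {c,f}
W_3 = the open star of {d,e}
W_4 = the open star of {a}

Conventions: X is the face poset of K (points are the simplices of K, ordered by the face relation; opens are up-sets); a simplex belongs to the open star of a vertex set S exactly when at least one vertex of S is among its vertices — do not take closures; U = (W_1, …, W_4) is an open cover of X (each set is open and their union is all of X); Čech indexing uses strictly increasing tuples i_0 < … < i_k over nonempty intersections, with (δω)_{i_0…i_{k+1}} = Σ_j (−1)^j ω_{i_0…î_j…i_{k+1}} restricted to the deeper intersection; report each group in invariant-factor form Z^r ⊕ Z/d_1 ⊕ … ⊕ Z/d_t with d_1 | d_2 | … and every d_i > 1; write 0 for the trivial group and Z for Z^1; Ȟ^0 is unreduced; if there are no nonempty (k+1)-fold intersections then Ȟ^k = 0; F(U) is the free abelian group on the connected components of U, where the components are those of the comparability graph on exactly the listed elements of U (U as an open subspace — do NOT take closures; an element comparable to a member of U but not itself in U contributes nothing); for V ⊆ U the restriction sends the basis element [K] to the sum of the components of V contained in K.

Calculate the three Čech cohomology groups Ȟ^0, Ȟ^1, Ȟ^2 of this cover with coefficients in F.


nerve of the cover:
  W1={{b},{b,c},{b,d},{b,e},{b,c,e},{b,d,e}} W2={{c},{f},{b,c},{c,e},{b,c,e}} W3={{d},{e},{a,d},{a,e},{b,d},{b,e},{c,e},{d,e},{b,c,e},{b,d,e}} W4={{a},{a,d},{a,e}}
  W12={{b,c},{b,c,e}} W13={{b,d},{b,e},{b,c,e},{b,d,e}} W23={{c,e},{b,c,e}} W34={{a,d},{a,e}}
  W123={{b,c,e}}
components per intersection:
  W1: {{b},{b,c},{b,d},{b,e},{b,c,e},{b,d,e}}
  W2: {{c},{b,c},{c,e},{b,c,e}} {{f}}
  W3: {{d},{e},{a,d},{a,e},{b,d},{b,e},{c,e},{d,e},{b,c,e},{b,d,e}}
  W4: {{a},{a,d},{a,e}}
  W12: {{b,c},{b,c,e}}
  W13: {{b,d},{b,e},{b,c,e},{b,d,e}}
  W23: {{c,e},{b,c,e}}
  W34: {{a,d}} {{a,e}}
  W123: {{b,c,e}}
C dims 5,5,1; δ0: rk 3, SNF 1^3; δ1: rk 1, SNF 1^1
Ȟ^0 = (5 − 3) − 0 = 2, so Ȟ^0 ≅ Z^2
Ȟ^1 = (5 − 1) − 3 = 1, so Ȟ^1 ≅ Z
Ȟ^2 = (1 − 0) − 1 = 0, so Ȟ^2 ≅ 0

Ȟ^0 ≅ Z^2; Ȟ^1 ≅ Z; Ȟ^2 ≅ 0
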